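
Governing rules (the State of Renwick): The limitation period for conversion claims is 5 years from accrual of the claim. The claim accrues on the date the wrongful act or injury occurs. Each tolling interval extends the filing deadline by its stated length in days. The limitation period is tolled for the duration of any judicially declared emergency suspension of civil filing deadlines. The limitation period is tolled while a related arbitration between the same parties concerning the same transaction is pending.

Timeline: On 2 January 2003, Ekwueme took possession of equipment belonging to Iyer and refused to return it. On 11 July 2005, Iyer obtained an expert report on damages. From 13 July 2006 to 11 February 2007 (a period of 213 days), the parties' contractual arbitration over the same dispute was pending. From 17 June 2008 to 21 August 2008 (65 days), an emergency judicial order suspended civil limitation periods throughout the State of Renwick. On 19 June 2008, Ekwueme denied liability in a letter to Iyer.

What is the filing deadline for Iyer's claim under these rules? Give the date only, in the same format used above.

6 October 2008

The claim accrued on 2 January 2003, the date of the act.
5 years from 2 January 2003 is 2 January 2008.
The period was tolled for 213 days by the pending related arbitration (13 July 2006 to 11 February 2007), pushing the deadline to 2 August 2008.
The emergency suspension of filing deadlines from 17 June 2008 to 21 August 2008 tolled the period for 65 days, extending the deadline to 6 October 2008.
None of the other events listed affects the running of the period under the stated rules.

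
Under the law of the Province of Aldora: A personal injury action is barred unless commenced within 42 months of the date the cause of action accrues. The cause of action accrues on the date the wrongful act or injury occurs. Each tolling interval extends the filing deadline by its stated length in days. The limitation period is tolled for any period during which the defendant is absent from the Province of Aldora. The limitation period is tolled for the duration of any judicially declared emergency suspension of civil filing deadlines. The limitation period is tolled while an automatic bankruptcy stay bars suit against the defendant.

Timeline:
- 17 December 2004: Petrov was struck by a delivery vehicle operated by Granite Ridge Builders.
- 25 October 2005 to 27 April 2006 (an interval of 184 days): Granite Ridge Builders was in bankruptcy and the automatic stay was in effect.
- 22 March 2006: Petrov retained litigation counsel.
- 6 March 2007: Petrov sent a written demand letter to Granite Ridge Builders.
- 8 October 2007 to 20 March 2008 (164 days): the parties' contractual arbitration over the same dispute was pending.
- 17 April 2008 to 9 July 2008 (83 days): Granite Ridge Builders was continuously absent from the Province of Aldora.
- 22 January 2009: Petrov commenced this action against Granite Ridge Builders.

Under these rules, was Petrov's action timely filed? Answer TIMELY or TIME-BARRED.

TIMELY

The claim accrued on 17 December 2004, when the wrongful act occurred.
Adding the 42 months base period to 17 December 2004 gives a deadline of 17 June 2008, before any tolling.
Because the automatic bankruptcy stay ran from 25 October 2005 to 27 April 2006, the deadline is extended by 184 days to 18 December 2008.
The defendant's absence from the jurisdiction from 17 April 2008 to 9 July 2008 tolled the period for 83 days, extending the deadline to 11 March 2009.
The pending related arbitration from 8 October 2007 to 20 March 2008 does not toll the period, because no stated rule makes a pending arbitration a tolling event.
Nothing else in the chronology tolls or restarts the period.
Filing on 22 January 2009 beat the 11 March 2009 deadline — the action is timely.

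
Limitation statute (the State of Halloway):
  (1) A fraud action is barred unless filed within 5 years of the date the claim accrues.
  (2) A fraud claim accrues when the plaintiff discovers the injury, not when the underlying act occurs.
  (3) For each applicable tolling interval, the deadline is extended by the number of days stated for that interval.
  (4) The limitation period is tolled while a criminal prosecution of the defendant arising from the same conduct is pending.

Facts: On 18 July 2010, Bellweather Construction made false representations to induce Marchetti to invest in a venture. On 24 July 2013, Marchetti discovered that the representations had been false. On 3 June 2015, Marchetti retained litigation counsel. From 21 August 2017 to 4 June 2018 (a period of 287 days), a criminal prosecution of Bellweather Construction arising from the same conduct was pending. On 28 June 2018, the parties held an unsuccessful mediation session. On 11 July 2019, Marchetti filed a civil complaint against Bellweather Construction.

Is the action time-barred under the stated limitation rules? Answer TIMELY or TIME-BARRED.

Accrual is tied to discovery, so the period began on 24 July 2013 rather than on 18 July 2010 when the act occurred.
5 years from 24 July 2013 is 24 July 2018.
The period was tolled for 287 days by the pending criminal prosecution (21 August 2017 to 4 June 2018), pushing the deadline to 7 May 2019.
Nothing else in the chronology tolls or restarts the period.
Filing on 11 July 2019 missed the 7 May 2019 deadline — the action is time-barred.

TIME-BARRED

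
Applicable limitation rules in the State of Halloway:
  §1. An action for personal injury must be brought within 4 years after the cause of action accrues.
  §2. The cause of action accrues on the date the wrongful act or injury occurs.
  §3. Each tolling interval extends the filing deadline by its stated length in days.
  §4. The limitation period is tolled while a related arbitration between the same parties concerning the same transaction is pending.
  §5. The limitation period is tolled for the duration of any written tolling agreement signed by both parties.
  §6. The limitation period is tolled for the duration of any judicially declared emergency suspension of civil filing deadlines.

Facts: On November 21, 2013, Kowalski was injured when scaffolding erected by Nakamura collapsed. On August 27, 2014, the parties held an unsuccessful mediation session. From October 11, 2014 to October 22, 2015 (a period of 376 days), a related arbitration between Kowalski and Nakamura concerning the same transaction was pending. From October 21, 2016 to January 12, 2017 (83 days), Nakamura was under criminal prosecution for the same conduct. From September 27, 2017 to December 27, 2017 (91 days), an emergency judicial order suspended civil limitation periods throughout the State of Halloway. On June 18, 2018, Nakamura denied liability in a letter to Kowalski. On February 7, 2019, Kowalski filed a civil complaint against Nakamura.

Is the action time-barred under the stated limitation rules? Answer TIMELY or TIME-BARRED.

TIMELY

The limitation period began to run on November 21, 2013.
The untolled deadline — 4 years after November 21, 2013 — is November 21, 2017.
Because the pending related arbitration ran from October 11, 2014 to October 22, 2015, the deadline is extended by 376 days to December 2, 2018.
The emergency suspension of filing deadlines from September 27, 2017 to December 27, 2017 tolled the period for 91 days, extending the deadline to March 3, 2019.
Although a criminal prosecution ran from October 21, 2016 to January 12, 2017, the stated rules do not make that a tolling event, so it is disregarded.
The other events in the timeline have no effect on the limitation period under the stated rules.
Filing on February 7, 2019 beat the March 3, 2019 deadline — the action is timely.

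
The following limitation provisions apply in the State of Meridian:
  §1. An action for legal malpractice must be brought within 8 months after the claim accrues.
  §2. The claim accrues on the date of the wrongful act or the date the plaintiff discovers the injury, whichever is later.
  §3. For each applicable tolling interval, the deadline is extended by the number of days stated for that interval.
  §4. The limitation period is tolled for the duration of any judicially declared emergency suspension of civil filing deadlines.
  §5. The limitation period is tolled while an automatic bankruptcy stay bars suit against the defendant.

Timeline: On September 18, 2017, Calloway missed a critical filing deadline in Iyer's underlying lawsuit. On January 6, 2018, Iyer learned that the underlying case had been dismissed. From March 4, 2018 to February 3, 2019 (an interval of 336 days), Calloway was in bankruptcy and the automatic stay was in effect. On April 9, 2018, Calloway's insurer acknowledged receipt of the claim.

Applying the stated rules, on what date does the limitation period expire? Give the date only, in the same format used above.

August 8, 2019

Because discovery on January 6, 2018 post-dates the September 18, 2017 act, accrual under the later-of rule falls on January 6, 2018.
The untolled deadline — 8 months after January 6, 2018 — is September 6, 2018.
The automatic bankruptcy stay from March 4, 2018 to February 3, 2019 tolled the period for 336 days, extending the deadline to August 8, 2019.
The other events in the timeline have no effect on the limitation period under the stated rules.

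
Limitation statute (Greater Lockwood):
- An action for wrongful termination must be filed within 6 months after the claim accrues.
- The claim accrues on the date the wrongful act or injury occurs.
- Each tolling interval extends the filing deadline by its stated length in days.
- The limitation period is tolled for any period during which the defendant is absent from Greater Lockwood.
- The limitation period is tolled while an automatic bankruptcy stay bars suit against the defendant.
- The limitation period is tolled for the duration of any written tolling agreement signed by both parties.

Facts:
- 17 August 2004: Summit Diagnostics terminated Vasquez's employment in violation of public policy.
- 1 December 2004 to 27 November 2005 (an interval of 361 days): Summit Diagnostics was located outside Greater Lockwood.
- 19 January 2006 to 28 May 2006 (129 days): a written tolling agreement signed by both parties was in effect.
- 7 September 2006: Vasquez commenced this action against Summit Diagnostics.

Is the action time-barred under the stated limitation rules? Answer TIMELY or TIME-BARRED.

The claim accrued on 17 August 2004, the date of the act.
6 months from 17 August 2004 is 17 February 2005.
The period was tolled for 361 days by the defendant's absence from the jurisdiction (1 December 2004 to 27 November 2005), pushing the deadline to 13 February 2006.
Because the written tolling agreement ran from 19 January 2006 to 28 May 2006, the deadline is extended by 129 days to 22 June 2006.
The 7 September 2006 filing falls after the 22 June 2006 deadline; the claim is time-barred.

TIME-BARRED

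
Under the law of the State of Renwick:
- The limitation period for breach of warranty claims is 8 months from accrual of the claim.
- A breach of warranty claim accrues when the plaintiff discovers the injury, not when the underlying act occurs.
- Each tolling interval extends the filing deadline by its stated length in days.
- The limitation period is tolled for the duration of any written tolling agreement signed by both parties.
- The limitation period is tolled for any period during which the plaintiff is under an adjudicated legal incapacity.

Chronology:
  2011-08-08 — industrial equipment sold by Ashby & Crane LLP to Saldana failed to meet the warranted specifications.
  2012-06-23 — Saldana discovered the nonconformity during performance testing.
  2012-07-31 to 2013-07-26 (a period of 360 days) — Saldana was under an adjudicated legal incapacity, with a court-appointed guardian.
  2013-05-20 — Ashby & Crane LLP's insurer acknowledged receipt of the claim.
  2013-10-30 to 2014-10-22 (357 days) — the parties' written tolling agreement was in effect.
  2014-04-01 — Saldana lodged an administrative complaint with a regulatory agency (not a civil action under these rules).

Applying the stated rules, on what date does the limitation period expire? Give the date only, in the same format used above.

Accrual is tied to discovery, so the period began on 2012-06-23 rather than on 2011-08-08 when the act occurred.
The untolled deadline — 8 months after 2012-06-23 — is 2013-02-23.
The plaintiff's legal incapacity from 2012-07-31 to 2013-07-26 tolled the period for 360 days, extending the deadline to 2014-02-18.
The written tolling agreement from 2013-10-30 to 2014-10-22 tolled the period for 357 days, extending the deadline to 2015-02-10.
The other events in the timeline have no effect on the limitation period under the stated rules.

2015-02-10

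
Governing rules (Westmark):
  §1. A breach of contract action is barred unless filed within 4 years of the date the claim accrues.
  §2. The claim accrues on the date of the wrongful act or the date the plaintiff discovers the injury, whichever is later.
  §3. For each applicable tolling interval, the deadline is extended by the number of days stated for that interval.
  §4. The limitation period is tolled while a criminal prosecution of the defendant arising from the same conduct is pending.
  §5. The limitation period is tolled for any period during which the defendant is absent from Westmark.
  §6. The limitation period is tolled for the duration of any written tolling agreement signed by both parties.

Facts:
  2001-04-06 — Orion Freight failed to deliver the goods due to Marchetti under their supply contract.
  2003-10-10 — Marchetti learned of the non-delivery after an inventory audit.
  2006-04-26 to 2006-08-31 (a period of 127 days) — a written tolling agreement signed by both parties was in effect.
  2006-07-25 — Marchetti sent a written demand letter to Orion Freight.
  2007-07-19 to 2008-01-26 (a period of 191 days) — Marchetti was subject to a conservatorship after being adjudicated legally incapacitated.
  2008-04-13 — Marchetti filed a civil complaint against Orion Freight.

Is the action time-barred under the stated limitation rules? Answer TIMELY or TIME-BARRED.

Because discovery on 2003-10-10 post-dates the 2001-04-06 act, accrual under the later-of rule falls on 2003-10-10.
The untolled deadline — 4 years after 2003-10-10 — is 2007-10-10.
The written tolling agreement from 2006-04-26 to 2006-08-31 tolled the period for 127 days, extending the deadline to 2008-02-14.
No stated provision tolls the period for the plaintiff's incapacity, so the interval from 2007-07-19 to 2008-01-26 has no effect on the deadline.
None of the other events listed affects the running of the period under the stated rules.
Marchetti filed on 2008-04-13, after the 2008-02-14 deadline, so the action is time-barred.

TIME-BARRED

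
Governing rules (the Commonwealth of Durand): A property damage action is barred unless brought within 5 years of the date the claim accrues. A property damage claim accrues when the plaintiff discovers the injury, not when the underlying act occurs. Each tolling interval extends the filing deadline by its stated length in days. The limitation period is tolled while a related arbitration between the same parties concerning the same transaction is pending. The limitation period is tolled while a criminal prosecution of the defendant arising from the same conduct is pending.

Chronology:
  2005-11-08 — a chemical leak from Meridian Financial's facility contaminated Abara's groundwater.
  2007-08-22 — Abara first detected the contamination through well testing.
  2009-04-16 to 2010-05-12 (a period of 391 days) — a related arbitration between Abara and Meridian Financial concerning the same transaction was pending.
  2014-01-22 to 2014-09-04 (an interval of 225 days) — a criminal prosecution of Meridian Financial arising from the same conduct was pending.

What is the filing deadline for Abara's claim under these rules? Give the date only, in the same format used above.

Under the discovery rule, the claim accrued on 2007-08-22, when Abara discovered the injury — not on the 2005-11-08 date of the underlying act.
5 years from 2007-08-22 is 2012-08-22.
The pending related arbitration from 2009-04-16 to 2010-05-12 tolled the period for 391 days, extending the deadline to 2013-09-17.
By the time the pending criminal prosecution began on 2014-01-22, the limitation period had already expired on 2013-09-17; that interval cannot revive it.

2013-09-17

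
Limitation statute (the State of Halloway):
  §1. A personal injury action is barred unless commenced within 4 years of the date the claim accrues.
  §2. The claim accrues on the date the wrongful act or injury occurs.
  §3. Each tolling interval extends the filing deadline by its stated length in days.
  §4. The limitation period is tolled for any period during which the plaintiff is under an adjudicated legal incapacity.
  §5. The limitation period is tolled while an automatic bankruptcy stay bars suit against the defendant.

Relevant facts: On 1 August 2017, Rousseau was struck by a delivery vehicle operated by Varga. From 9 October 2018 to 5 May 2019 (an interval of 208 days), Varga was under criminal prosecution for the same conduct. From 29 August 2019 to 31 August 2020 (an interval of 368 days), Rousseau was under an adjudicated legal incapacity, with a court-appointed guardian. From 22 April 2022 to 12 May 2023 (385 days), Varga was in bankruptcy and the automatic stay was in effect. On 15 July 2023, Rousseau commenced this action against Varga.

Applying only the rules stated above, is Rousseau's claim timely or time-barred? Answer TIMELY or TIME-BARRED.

TIMELY

The limitation period began to run on 1 August 2017.
Adding the 4 years base period to 1 August 2017 gives a deadline of 1 August 2021, before any tolling.
Because the plaintiff's legal incapacity ran from 29 August 2019 to 31 August 2020, the deadline is extended by 368 days to 4 August 2022.
Because the automatic bankruptcy stay ran from 22 April 2022 to 12 May 2023, the deadline is extended by 385 days to 24 August 2023.
Although a criminal prosecution ran from 9 October 2018 to 5 May 2019, the stated rules do not make that a tolling event, so it is disregarded.
Rousseau filed on 15 July 2023, before the 24 August 2023 deadline, so the action is timely.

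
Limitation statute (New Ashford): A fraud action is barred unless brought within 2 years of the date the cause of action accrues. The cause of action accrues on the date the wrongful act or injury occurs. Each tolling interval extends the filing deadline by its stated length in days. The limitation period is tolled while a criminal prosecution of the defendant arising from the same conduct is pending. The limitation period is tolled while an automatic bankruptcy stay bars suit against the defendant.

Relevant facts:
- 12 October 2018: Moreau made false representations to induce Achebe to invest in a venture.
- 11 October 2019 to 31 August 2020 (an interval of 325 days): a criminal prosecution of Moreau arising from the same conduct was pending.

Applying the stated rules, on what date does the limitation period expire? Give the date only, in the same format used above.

2 September 2021

The cause of action accrued on 12 October 2018, the date of the act.
2 years from 12 October 2018 is 12 October 2020.
The period was tolled for 325 days by the pending criminal prosecution (11 October 2019 to 31 August 2020), pushing the deadline to 2 September 2021.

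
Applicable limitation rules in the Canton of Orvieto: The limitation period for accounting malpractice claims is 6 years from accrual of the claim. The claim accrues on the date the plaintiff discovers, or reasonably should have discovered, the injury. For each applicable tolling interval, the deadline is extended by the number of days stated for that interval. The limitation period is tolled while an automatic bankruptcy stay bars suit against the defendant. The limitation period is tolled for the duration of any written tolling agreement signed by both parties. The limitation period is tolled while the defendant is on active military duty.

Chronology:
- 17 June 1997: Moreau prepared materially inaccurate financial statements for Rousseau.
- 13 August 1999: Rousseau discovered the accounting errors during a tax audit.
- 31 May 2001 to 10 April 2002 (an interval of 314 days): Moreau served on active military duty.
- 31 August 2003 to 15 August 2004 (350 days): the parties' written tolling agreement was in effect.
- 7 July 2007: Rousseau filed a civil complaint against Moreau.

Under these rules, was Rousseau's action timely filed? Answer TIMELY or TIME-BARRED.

The claim did not accrue until Rousseau discovered the injury on 13 August 1999; the 17 June 1997 act date does not start the clock under the stated rule.
6 years from 13 August 1999 is 13 August 2005.
Because the defendant's active military service ran from 31 May 2001 to 10 April 2002, the deadline is extended by 314 days to 23 June 2006.
The written tolling agreement from 31 August 2003 to 15 August 2004 tolled the period for 350 days, extending the deadline to 8 June 2007.
Rousseau filed on 7 July 2007, after the 8 June 2007 deadline, so the action is time-barred.

TIME-BARRED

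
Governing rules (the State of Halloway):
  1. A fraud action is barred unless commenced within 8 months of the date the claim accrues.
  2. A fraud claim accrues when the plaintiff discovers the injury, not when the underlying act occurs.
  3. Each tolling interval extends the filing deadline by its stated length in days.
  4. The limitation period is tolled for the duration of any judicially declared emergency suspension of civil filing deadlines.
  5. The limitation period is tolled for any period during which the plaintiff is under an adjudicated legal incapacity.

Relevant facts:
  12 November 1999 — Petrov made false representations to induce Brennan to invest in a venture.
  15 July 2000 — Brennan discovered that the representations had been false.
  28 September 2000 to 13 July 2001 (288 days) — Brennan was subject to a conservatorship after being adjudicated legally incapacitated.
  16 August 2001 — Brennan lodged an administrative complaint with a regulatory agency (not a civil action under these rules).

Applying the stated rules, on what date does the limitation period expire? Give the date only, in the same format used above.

Accrual is tied to discovery, so the period began on 15 July 2000 rather than on 12 November 1999 when the act occurred.
Adding the 8 months base period to 15 July 2000 gives a deadline of 15 March 2001, before any tolling.
Because the plaintiff's legal incapacity ran from 28 September 2000 to 13 July 2001, the deadline is extended by 288 days to 28 December 2001.
Nothing else in the chronology tolls or restarts the period.

28 December 2001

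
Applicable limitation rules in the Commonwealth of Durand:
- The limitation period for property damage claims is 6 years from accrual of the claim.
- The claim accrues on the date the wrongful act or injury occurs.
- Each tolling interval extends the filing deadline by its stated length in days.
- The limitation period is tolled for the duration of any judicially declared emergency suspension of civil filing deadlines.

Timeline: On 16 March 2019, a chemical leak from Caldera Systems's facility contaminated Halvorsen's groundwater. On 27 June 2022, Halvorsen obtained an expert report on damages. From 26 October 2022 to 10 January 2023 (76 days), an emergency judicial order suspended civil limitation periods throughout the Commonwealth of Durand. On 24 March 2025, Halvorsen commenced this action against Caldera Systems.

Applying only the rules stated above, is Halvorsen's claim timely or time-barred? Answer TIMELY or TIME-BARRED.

TIMELY

The limitation period began to run on 16 March 2019.
Adding the 6 years base period to 16 March 2019 gives a deadline of 16 March 2025, before any tolling.
Because the emergency suspension of filing deadlines ran from 26 October 2022 to 10 January 2023, the deadline is extended by 76 days to 31 May 2025.
Nothing else in the chronology tolls or restarts the period.
The 24 March 2025 filing precedes the 31 May 2025 deadline; the claim is timely.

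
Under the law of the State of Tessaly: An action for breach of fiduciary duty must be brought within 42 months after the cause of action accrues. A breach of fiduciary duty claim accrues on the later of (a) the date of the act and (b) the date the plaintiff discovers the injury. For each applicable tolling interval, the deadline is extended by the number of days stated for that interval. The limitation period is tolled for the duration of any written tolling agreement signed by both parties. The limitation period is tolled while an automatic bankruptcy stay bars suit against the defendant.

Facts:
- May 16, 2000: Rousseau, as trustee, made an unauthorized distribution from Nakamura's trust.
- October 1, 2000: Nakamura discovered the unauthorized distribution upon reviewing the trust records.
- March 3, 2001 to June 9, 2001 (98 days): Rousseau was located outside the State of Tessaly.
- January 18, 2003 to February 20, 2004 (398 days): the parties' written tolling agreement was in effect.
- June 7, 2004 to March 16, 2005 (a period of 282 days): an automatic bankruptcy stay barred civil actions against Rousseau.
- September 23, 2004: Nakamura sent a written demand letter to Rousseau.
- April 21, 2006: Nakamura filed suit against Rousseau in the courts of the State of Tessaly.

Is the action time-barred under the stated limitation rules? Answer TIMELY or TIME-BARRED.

TIME-BARRED

Because discovery on October 1, 2000 post-dates the May 16, 2000 act, accrual under the later-of rule falls on October 1, 2000.
42 months from October 1, 2000 is April 1, 2004.
Because the written tolling agreement ran from January 18, 2003 to February 20, 2004, the deadline is extended by 398 days to May 4, 2005.
The automatic bankruptcy stay from June 7, 2004 to March 16, 2005 tolled the period for 282 days, extending the deadline to February 10, 2006.
The defendant's absence from the jurisdiction from March 3, 2001 to June 9, 2001 does not toll the period, because no stated rule makes the defendant's absence a tolling event.
The other events in the timeline have no effect on the limitation period under the stated rules.
The April 21, 2006 filing falls after the February 10, 2006 deadline; the claim is time-barred.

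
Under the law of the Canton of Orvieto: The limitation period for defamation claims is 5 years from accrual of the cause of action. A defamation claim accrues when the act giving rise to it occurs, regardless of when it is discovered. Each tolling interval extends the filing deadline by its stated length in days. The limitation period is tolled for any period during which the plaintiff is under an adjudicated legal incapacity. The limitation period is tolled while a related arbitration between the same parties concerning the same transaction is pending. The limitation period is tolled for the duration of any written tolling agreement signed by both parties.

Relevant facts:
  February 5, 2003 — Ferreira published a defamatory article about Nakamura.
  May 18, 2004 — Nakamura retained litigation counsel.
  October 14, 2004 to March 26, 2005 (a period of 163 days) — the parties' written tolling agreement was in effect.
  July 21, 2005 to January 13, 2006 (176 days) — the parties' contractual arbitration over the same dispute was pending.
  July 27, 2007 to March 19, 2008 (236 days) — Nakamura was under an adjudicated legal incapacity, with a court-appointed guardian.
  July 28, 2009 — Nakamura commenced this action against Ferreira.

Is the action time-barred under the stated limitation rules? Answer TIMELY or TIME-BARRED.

The claim accrued on February 5, 2003, when the wrongful act occurred.
5 years from February 5, 2003 is February 5, 2008.
Because the written tolling agreement ran from October 14, 2004 to March 26, 2005, the deadline is extended by 163 days to July 17, 2008.
Because the pending related arbitration ran from July 21, 2005 to January 13, 2006, the deadline is extended by 176 days to January 9, 2009.
The plaintiff's legal incapacity from July 27, 2007 to March 19, 2008 tolled the period for 236 days, extending the deadline to September 2, 2009.
None of the other events listed affects the running of the period under the stated rules.
Nakamura filed on July 28, 2009, before the September 2, 2009 deadline, so the action is timely.

TIMELY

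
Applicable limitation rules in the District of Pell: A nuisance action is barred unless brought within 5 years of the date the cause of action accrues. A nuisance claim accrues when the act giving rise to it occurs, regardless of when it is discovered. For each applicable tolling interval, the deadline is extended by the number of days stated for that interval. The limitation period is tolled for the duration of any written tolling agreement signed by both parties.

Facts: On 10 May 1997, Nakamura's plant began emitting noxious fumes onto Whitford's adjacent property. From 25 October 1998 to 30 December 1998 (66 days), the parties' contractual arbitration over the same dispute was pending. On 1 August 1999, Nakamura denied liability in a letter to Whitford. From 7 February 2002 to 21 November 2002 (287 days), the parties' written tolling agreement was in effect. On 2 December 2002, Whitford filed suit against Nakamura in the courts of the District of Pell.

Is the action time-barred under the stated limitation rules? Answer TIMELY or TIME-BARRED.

The cause of action accrued on 10 May 1997, the date of the act.
Adding the 5 years base period to 10 May 1997 gives a deadline of 10 May 2002, before any tolling.
Because the written tolling agreement ran from 7 February 2002 to 21 November 2002, the deadline is extended by 287 days to 21 February 2003.
The pending related arbitration from 25 October 1998 to 30 December 1998 does not toll the period, because no stated rule makes a pending arbitration a tolling event.
None of the other events listed affects the running of the period under the stated rules.
Whitford filed on 2 December 2002, before the 21 February 2003 deadline, so the action is timely.

TIMELY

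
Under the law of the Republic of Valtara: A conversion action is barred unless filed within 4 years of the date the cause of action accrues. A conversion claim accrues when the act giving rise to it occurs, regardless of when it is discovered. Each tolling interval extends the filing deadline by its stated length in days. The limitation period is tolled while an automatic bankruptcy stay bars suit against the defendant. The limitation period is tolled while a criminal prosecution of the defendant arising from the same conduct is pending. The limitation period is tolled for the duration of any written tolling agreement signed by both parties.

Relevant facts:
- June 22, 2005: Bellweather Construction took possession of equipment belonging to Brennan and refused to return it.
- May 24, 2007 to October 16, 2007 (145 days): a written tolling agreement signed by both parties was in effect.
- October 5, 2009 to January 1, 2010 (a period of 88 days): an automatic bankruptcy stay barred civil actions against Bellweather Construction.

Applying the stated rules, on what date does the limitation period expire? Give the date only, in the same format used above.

The claim accrued on June 22, 2005, when the wrongful act occurred.
The untolled deadline — 4 years after June 22, 2005 — is June 22, 2009.
The written tolling agreement from May 24, 2007 to October 16, 2007 tolled the period for 145 days, extending the deadline to November 14, 2009.
The period was tolled for 88 days by the automatic bankruptcy stay (October 5, 2009 to January 1, 2010), pushing the deadline to February 10, 2010.

February 10, 2010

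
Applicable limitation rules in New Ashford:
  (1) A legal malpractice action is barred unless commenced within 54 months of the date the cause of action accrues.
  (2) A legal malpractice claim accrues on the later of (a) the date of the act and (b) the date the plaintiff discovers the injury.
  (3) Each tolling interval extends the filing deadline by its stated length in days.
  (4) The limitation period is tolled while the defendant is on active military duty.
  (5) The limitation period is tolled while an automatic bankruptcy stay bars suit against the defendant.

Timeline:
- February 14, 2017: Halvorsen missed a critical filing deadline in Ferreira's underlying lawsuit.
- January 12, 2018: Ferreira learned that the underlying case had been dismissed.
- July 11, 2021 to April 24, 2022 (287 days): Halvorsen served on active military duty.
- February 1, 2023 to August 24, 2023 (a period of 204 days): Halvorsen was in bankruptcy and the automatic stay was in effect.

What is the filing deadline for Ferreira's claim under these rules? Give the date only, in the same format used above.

November 15, 2023

Because discovery on January 12, 2018 post-dates the February 14, 2017 act, accrual under the later-of rule falls on January 12, 2018.
The untolled deadline — 54 months after January 12, 2018 — is July 12, 2022.
Because the defendant's active military service ran from July 11, 2021 to April 24, 2022, the deadline is extended by 287 days to April 25, 2023.
Because the automatic bankruptcy stay ran from February 1, 2023 to August 24, 2023, the deadline is extended by 204 days to November 15, 2023.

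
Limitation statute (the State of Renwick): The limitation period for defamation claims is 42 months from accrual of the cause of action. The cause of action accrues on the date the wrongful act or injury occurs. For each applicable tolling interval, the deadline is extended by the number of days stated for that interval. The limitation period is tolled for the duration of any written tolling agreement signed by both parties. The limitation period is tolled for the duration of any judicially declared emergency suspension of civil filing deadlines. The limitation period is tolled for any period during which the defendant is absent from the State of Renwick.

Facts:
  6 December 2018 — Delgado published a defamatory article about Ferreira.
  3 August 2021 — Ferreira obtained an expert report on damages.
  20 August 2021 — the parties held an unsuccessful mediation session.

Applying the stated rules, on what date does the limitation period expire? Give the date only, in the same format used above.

6 June 2022

The cause of action accrued on 6 December 2018, the date of the act.
42 months from 6 December 2018 is 6 June 2022.
Nothing else in the chronology tolls or restarts the period.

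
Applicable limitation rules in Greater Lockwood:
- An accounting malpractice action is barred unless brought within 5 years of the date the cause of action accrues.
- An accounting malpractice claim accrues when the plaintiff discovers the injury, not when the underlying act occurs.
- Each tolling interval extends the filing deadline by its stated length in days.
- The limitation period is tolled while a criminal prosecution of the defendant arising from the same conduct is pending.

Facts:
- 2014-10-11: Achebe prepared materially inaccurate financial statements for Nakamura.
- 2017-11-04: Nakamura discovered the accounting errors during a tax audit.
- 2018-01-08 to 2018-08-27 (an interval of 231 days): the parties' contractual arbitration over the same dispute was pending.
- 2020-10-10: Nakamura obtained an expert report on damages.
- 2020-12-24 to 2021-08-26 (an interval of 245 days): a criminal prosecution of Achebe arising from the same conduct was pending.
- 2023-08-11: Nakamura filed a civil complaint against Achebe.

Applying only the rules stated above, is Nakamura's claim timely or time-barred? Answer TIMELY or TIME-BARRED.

TIME-BARRED

Accrual is tied to discovery, so the period began on 2017-11-04 rather than on 2014-10-11 when the act occurred.
5 years from 2017-11-04 is 2022-11-04.
Because the pending criminal prosecution ran from 2020-12-24 to 2021-08-26, the deadline is extended by 245 days to 2023-07-07.
No stated provision tolls the period for a pending arbitration, so the interval from 2018-01-08 to 2018-08-27 has no effect on the deadline.
The other events in the timeline have no effect on the limitation period under the stated rules.
Nakamura filed on 2023-08-11, after the 2023-07-07 deadline, so the action is time-barred.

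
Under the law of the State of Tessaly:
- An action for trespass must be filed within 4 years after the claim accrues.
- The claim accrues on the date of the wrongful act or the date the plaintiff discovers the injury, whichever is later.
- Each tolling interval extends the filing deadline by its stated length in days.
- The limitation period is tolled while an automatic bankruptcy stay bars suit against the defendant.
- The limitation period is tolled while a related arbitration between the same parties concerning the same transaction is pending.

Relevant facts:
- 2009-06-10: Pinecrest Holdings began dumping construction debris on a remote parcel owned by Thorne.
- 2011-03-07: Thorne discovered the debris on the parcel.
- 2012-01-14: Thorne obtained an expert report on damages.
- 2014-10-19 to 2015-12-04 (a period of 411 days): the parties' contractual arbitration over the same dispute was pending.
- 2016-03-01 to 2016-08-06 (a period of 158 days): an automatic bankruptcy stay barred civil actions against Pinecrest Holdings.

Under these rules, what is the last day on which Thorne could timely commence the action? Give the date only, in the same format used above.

Taking the later of the act (2009-06-10) and discovery (2011-03-07), the claim accrued on 2011-03-07.
The untolled deadline — 4 years after 2011-03-07 — is 2015-03-07.
Because the pending related arbitration ran from 2014-10-19 to 2015-12-04, the deadline is extended by 411 days to 2016-04-21.
The automatic bankruptcy stay from 2016-03-01 to 2016-08-06 tolled the period for 158 days, extending the deadline to 2016-09-26.
Nothing else in the chronology tolls or restarts the period.

2016-09-26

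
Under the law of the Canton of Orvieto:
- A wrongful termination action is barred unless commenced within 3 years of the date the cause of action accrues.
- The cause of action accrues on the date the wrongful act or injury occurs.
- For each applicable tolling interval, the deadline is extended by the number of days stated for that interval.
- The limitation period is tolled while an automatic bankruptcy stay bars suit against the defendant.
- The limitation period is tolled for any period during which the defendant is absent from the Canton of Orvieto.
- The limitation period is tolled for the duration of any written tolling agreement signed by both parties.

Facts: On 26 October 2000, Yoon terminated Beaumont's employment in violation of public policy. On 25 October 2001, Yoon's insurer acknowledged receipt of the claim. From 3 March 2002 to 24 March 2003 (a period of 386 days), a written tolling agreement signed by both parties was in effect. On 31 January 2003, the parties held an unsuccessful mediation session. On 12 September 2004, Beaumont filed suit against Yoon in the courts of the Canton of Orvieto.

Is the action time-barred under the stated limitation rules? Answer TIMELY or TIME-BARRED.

TIMELY

The limitation period began to run on 26 October 2000.
3 years from 26 October 2000 is 26 October 2003.
The period was tolled for 386 days by the written tolling agreement (3 March 2002 to 24 March 2003), pushing the deadline to 15 November 2004.
None of the other events listed affects the running of the period under the stated rules.
The 12 September 2004 filing precedes the 15 November 2004 deadline; the claim is timely.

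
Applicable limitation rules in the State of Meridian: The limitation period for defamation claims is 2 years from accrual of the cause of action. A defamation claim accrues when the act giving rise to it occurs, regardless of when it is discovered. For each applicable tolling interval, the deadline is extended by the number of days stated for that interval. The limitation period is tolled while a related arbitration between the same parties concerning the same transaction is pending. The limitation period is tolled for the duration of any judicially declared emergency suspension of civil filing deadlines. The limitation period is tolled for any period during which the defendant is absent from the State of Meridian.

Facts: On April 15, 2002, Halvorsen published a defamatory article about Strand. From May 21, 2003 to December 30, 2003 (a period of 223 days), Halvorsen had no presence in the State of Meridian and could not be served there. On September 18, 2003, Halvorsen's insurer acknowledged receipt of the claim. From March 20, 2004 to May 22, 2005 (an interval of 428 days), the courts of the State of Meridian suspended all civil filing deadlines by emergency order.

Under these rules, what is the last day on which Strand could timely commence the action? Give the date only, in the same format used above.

January 26, 2006

The claim accrued on April 15, 2002, when the wrongful act occurred.
Adding the 2 years base period to April 15, 2002 gives a deadline of April 15, 2004, before any tolling.
Because the defendant's absence from the jurisdiction ran from May 21, 2003 to December 30, 2003, the deadline is extended by 223 days to November 24, 2004.
Because the emergency suspension of filing deadlines ran from March 20, 2004 to May 22, 2005, the deadline is extended by 428 days to January 26, 2006.
The other events in the timeline have no effect on the limitation period under the stated rules.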